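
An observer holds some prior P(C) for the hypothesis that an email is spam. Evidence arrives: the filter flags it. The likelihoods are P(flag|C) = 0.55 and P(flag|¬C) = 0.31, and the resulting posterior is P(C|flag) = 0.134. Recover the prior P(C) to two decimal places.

P(C) = 0.08

In odds form, posterior odds = prior odds × likelihood ratio, so prior odds = posterior odds ÷ LR.
Posterior odds = 0.134/(1−0.134) = 0.1547. LR = 0.55/0.31 = 1.7742.
Prior odds = 0.1547/1.7742 = 0.0872, so P(C) = 0.0872/(1+0.0872) ≈ 0.08.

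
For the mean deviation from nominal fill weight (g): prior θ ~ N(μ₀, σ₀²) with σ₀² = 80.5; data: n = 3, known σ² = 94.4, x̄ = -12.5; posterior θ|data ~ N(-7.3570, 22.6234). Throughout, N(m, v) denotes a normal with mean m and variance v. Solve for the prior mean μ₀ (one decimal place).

With known observation variance, the Normal–Normal posterior has precision τ_n = τ₀ + n/σ² and mean μ_n = (τ₀μ₀ + (n/σ²)x̄)/τ_n.
Here τ₀ = 1/80.5 = 0.012422 and τ_data = 3/94.4 = 0.031780, so τ_n = 0.044202.
Rearranging for μ₀: μ₀ = (μ_n·τ_n − τ_data·x̄)/τ₀ = (-7.3570·0.044202 − 0.031780·-12.5) / 0.012422 = 0.072056/0.012422 ≈ 5.8.

μ₀ = 5.8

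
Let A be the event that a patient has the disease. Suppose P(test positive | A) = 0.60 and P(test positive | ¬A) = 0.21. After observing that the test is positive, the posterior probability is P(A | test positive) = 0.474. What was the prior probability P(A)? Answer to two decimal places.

Bayes' rule in odds form gives O(A|E) = O(A)·[P(E|A)/P(E|¬A)], hence O(A) = O(A|E)/LR.
Posterior odds = 0.474/(1−0.474) = 0.9011. LR = 0.60/0.21 = 2.8571.
Prior odds = 0.9011/2.8571 = 0.3154, so P(A) = 0.3154/(1+0.3154) ≈ 0.24.

P(A) = 0.24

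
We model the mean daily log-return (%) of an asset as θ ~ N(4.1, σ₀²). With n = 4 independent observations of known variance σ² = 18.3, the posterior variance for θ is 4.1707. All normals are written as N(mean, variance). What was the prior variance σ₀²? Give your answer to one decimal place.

Posterior precision equals prior precision plus data precision: 1/σ_n² = 1/σ₀² + n/σ².
So 1/σ₀² = 1/4.1707 − 4/18.3 = 0.239768 − 0.218579 = 0.021189.
Hence σ₀² = 1/0.021189 ≈ 47.2.

σ₀² = 47.2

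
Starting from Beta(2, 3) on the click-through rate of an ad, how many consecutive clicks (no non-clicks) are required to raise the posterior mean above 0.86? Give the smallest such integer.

After k clicks and 0 non-clicks the posterior is Beta(2+k, 3), with mean (2+k)/(2+3+k).
Set (2+k)/(5+k) > 0.86 and solve: k > (0.86·5 − 2)/(1 − 0.86) = 16.429.
The smallest integer exceeding 16.429 is 17, and checking k=17: (19)/(22) = 0.8636 > 0.86.

k = 17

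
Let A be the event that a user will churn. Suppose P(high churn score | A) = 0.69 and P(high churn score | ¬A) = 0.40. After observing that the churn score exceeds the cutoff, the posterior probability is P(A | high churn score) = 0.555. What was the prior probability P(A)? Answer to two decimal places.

P(A) = 0.42

In odds form, posterior odds = prior odds × likelihood ratio, so prior odds = posterior odds ÷ LR.
Posterior odds = 0.555/(1−0.555) = 1.2472. LR = 0.69/0.40 = 1.7250.
Prior odds = 1.2472/1.7250 = 0.7230, so P(A) = 0.7230/(1+0.7230) ≈ 0.42.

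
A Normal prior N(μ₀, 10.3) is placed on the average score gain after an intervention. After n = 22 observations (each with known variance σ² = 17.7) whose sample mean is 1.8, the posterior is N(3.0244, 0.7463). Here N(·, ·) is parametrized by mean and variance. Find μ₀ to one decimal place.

μ₀ = 18.7

With known observation variance, the Normal–Normal posterior has precision τ_n = τ₀ + n/σ² and mean μ_n = (τ₀μ₀ + (n/σ²)x̄)/τ_n.
Here τ₀ = 1/10.3 = 0.097087 and τ_data = 22/17.7 = 1.242938, so τ_n = 1.340025.
Rearranging for μ₀: μ₀ = (μ_n·τ_n − τ_data·x̄)/τ₀ = (3.0244·1.340025 − 1.242938·1.8) / 0.097087 = 1.815483/0.097087 ≈ 18.7.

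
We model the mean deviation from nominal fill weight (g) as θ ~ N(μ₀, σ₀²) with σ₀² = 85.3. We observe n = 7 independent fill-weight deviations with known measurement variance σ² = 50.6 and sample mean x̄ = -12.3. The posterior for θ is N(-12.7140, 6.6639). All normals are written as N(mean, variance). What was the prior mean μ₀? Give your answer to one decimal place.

The posterior mean is a precision-weighted average: μ_n = (τ₀μ₀ + τ_data·x̄)/(τ₀+τ_data), with τ₀=1/σ₀² and τ_data=n/σ².
Here τ₀ = 1/85.3 = 0.011723 and τ_data = 7/50.6 = 0.138340, so τ_n = 0.150063.
Rearranging for μ₀: μ₀ = (μ_n·τ_n − τ_data·x̄)/τ₀ = (-12.7140·0.150063 − 0.138340·-12.3) / 0.011723 = -0.206319/0.011723 ≈ -17.6.

μ₀ = -17.6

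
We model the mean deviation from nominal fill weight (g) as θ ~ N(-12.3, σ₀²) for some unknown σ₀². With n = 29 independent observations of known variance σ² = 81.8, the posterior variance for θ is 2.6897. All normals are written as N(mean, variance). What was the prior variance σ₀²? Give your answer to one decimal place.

σ₀² = 57.9

Posterior precision equals prior precision plus data precision: 1/σ_n² = 1/σ₀² + n/σ².
So 1/σ₀² = 1/2.6897 − 29/81.8 = 0.371789 − 0.354523 = 0.017266.
Hence σ₀² = 1/0.017266 ≈ 57.9.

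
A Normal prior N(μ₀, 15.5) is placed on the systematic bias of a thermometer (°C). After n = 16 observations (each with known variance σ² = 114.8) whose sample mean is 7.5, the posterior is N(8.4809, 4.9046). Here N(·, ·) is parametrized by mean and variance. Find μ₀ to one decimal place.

μ₀ = 10.6

The posterior mean is a precision-weighted average: μ_n = (τ₀μ₀ + τ_data·x̄)/(τ₀+τ_data), with τ₀=1/σ₀² and τ_data=n/σ².
Here τ₀ = 1/15.5 = 0.064516 and τ_data = 16/114.8 = 0.139373, so τ_n = 0.203889.
Rearranging for μ₀: μ₀ = (μ_n·τ_n − τ_data·x̄)/τ₀ = (8.4809·0.203889 − 0.139373·7.5) / 0.064516 = 0.683865/0.064516 ≈ 10.6.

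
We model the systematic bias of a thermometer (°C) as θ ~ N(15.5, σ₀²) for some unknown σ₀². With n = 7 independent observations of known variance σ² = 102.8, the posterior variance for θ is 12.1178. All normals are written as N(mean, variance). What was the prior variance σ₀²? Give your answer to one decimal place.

σ₀² = 69.3

Posterior precision equals prior precision plus data precision: 1/σ_n² = 1/σ₀² + n/σ².
So 1/σ₀² = 1/12.1178 − 7/102.8 = 0.082523 − 0.068093 = 0.014430.
Hence σ₀² = 1/0.014430 ≈ 69.3.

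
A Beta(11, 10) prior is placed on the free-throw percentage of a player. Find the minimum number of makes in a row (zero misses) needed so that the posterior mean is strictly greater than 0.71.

After k makes and 0 misses the posterior is Beta(11+k, 10), with mean (11+k)/(11+10+k).
Set (11+k)/(21+k) > 0.71 and solve: k > (0.71·21 − 11)/(1 − 0.71) = 13.483.
The smallest integer exceeding 13.483 is 14.

k = 14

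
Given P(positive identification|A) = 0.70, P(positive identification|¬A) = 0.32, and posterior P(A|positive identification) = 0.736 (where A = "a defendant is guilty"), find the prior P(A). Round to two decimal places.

In odds form, posterior odds = prior odds × likelihood ratio, so prior odds = posterior odds ÷ LR.
Posterior odds = 0.736/(1−0.736) = 2.7879. LR = 0.70/0.32 = 2.1875.
Prior odds = 2.7879/2.1875 = 1.2745, so P(A) = 1.2745/(1+1.2745) ≈ 0.56.

P(A) = 0.56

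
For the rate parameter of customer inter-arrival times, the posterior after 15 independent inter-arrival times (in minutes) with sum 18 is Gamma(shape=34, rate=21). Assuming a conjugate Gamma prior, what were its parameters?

For an exponential likelihood with a Gamma(α, β) prior on the rate, n observations with total T give posterior Gamma(α+n, β+T).
So α = 34 − 15 = 19 and β = 21 − 18 = 3.

Gamma(shape=19, rate=3)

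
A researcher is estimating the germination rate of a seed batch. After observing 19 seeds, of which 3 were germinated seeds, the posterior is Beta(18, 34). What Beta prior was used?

Under Beta–binomial conjugacy the posterior parameters are (a+s, b+f).
So a = 18 − 3 = 15 and b = 34 − 16 = 18.

Beta(15, 18)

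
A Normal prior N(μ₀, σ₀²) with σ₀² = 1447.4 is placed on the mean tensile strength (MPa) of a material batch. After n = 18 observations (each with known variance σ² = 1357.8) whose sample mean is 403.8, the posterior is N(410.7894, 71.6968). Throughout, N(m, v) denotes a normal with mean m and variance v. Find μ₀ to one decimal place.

μ₀ = 544.9

The posterior mean is a precision-weighted average: μ_n = (τ₀μ₀ + τ_data·x̄)/(τ₀+τ_data), with τ₀=1/σ₀² and τ_data=n/σ².
Here τ₀ = 1/1447.4 = 0.000691 and τ_data = 18/1357.8 = 0.013257, so τ_n = 0.013948.
Rearranging for μ₀: μ₀ = (μ_n·τ_n − τ_data·x̄)/τ₀ = (410.7894·0.013948 − 0.013257·403.8) / 0.000691 = 0.376514/0.000691 ≈ 544.9.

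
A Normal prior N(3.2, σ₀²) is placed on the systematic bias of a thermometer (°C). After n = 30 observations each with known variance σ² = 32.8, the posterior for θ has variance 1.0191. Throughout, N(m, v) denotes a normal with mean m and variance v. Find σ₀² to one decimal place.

σ₀² = 15.0

Posterior precision equals prior precision plus data precision: 1/σ_n² = 1/σ₀² + n/σ².
So 1/σ₀² = 1/1.0191 − 30/32.8 = 0.981258 − 0.914634 = 0.066624.
Hence σ₀² = 1/0.066624 ≈ 15.0.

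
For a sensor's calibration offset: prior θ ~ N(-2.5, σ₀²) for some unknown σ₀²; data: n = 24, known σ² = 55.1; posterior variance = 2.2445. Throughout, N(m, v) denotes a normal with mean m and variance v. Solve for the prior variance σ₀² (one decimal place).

σ₀² = 100.4

For the Normal–Normal model with known σ², precisions add: τ_n = τ₀ + n/σ².
So 1/σ₀² = 1/2.2445 − 24/55.1 = 0.445534 − 0.435572 = 0.009962.
Hence σ₀² = 1/0.009962 ≈ 100.4.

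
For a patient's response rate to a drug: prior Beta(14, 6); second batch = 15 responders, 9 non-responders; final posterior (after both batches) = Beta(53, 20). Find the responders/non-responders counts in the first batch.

Because Beta–binomial updating is additive in the counts, the combined data contributed (α_post−α_prior, β_post−β_prior) successes and failures.
Total across both batches: 53−14=39 responders, 20−6=14 non-responders.
Subtract the second batch: 39−15=24 responders and 14−9=5 non-responders.

24 responders and 5 non-responders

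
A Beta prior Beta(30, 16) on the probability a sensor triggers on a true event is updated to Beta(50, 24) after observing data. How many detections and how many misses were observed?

20 detections and 8 misses

A Beta(a, b) prior with s successes and f failures in binomial data gives a Beta(a+s, b+f) posterior.
So s = 50 − 30 = 20 and f = 24 − 16 = 8.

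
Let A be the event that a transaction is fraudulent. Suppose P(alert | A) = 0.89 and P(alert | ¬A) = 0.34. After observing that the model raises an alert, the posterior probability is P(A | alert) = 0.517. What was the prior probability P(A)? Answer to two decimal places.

P(A) = 0.29

In odds form, posterior odds = prior odds × likelihood ratio, so prior odds = posterior odds ÷ LR.
Posterior odds = 0.517/(1−0.517) = 1.0704. LR = 0.89/0.34 = 2.6176.
Prior odds = 1.0704/2.6176 = 0.4089, so P(A) = 0.4089/(1+0.4089) ≈ 0.29.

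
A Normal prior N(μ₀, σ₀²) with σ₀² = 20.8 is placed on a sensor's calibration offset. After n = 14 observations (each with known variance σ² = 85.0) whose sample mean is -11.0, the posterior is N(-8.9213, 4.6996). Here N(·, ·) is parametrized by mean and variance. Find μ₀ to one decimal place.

The posterior mean is a precision-weighted average: μ_n = (τ₀μ₀ + τ_data·x̄)/(τ₀+τ_data), with τ₀=1/σ₀² and τ_data=n/σ².
Here τ₀ = 1/20.8 = 0.048077 and τ_data = 14/85.0 = 0.164706, so τ_n = 0.212783.
Rearranging for μ₀: μ₀ = (μ_n·τ_n − τ_data·x̄)/τ₀ = (-8.9213·0.212783 − 0.164706·-11.0) / 0.048077 = -0.086535/0.048077 ≈ -1.8.

μ₀ = -1.8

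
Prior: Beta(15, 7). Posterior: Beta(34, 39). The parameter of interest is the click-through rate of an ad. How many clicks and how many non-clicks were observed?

Under Beta–binomial conjugacy the posterior parameters are (a+s, b+f).
Match parameters: s=34−15=19, f=39−7=32.

19 clicks and 32 non-clicks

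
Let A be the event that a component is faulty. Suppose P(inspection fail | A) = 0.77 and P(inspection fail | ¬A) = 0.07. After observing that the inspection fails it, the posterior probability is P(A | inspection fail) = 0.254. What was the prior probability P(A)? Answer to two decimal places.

P(A) = 0.03

In odds form, posterior odds = prior odds × likelihood ratio, so prior odds = posterior odds ÷ LR.
Posterior odds = 0.254/(1−0.254) = 0.3405. LR = 0.77/0.07 = 11.0000.
Prior odds = 0.3405/11.0000 = 0.0310, so P(A) = 0.0310/(1+0.0310) ≈ 0.03.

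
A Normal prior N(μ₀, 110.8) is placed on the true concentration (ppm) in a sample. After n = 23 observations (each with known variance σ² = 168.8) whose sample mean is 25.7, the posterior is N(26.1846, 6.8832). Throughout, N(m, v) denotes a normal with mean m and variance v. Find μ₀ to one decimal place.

The posterior mean is a precision-weighted average: μ_n = (τ₀μ₀ + τ_data·x̄)/(τ₀+τ_data), with τ₀=1/σ₀² and τ_data=n/σ².
Here τ₀ = 1/110.8 = 0.009025 and τ_data = 23/168.8 = 0.136256, so τ_n = 0.145281.
Rearranging for μ₀: μ₀ = (μ_n·τ_n − τ_data·x̄)/τ₀ = (26.1846·0.145281 − 0.136256·25.7) / 0.009025 = 0.302346/0.009025 ≈ 33.5.

μ₀ = 33.5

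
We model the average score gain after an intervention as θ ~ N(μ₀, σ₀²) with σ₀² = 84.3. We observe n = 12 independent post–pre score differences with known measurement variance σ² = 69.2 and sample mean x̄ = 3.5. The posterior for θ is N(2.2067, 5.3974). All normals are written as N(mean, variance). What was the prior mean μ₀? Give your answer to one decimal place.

The posterior mean is a precision-weighted average: μ_n = (τ₀μ₀ + τ_data·x̄)/(τ₀+τ_data), with τ₀=1/σ₀² and τ_data=n/σ².
Here τ₀ = 1/84.3 = 0.011862 and τ_data = 12/69.2 = 0.173410, so τ_n = 0.185272.
Rearranging for μ₀: μ₀ = (μ_n·τ_n − τ_data·x̄)/τ₀ = (2.2067·0.185272 − 0.173410·3.5) / 0.011862 = -0.198095/0.011862 ≈ -16.7.

μ₀ = -16.7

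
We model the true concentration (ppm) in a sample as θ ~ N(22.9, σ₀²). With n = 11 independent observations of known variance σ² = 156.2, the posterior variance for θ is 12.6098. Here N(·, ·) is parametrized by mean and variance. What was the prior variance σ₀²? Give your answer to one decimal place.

σ₀² = 112.6

For the Normal–Normal model with known σ², precisions add: τ_n = τ₀ + n/σ².
So 1/σ₀² = 1/12.6098 − 11/156.2 = 0.079303 − 0.070423 = 0.008880.
Hence σ₀² = 1/0.008880 ≈ 112.6.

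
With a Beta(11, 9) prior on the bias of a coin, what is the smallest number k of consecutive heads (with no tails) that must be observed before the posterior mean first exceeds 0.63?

k = 5

After k heads and 0 tails the posterior is Beta(11+k, 9), with mean (11+k)/(11+9+k).
Set (11+k)/(20+k) > 0.63 and solve: k > (0.63·20 − 11)/(1 − 0.63) = 4.324.
The smallest integer exceeding 4.324 is 5.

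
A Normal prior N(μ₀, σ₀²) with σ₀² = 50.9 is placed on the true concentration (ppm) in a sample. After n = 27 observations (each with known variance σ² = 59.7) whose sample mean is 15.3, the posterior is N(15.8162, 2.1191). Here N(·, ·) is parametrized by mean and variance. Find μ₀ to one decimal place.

With known observation variance, the Normal–Normal posterior has precision τ_n = τ₀ + n/σ² and mean μ_n = (τ₀μ₀ + (n/σ²)x̄)/τ_n.
Here τ₀ = 1/50.9 = 0.019646 and τ_data = 27/59.7 = 0.452261, so τ_n = 0.471907.
Rearranging for μ₀: μ₀ = (μ_n·τ_n − τ_data·x̄)/τ₀ = (15.8162·0.471907 − 0.452261·15.3) / 0.019646 = 0.544182/0.019646 ≈ 27.7.

μ₀ = 27.7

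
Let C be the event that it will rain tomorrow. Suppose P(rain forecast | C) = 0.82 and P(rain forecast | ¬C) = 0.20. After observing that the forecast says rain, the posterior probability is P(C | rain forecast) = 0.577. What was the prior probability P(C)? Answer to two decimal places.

P(C) = 0.25

In odds form, posterior odds = prior odds × likelihood ratio, so prior odds = posterior odds ÷ LR.
Posterior odds = 0.577/(1−0.577) = 1.3641. LR = 0.82/0.20 = 4.1000.
Prior odds = 1.3641/4.1000 = 0.3327, so P(C) = 0.3327/(1+0.3327) ≈ 0.25.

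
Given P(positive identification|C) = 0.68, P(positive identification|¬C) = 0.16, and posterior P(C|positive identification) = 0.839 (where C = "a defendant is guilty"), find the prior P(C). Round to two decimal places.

In odds form, posterior odds = prior odds × likelihood ratio, so prior odds = posterior odds ÷ LR.
Posterior odds = 0.839/(1−0.839) = 5.2112. LR = 0.68/0.16 = 4.2500.
Prior odds = 5.2112/4.2500 = 1.2262, so P(C) = 1.2262/(1+1.2262) ≈ 0.55.

P(C) = 0.55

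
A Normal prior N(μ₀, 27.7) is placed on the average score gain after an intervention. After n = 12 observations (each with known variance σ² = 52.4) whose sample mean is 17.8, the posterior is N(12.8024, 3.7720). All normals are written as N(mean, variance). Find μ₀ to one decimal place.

μ₀ = -18.9

The posterior mean is a precision-weighted average: μ_n = (τ₀μ₀ + τ_data·x̄)/(τ₀+τ_data), with τ₀=1/σ₀² and τ_data=n/σ².
Here τ₀ = 1/27.7 = 0.036101 and τ_data = 12/52.4 = 0.229008, so τ_n = 0.265109.
Rearranging for μ₀: μ₀ = (μ_n·τ_n − τ_data·x̄)/τ₀ = (12.8024·0.265109 − 0.229008·17.8) / 0.036101 = -0.682311/0.036101 ≈ -18.9.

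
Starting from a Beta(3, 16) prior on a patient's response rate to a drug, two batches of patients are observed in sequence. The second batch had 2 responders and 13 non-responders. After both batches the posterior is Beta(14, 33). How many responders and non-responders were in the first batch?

9 responders and 4 non-responders

Sequential conjugate updates are equivalent to a single update on the pooled data, so total successes = posterior α − prior α and total failures = posterior β − prior β.
Total across both batches: 14−3=11 responders, 33−16=17 non-responders.
Subtract the second batch: 11−2=9 responders and 17−13=4 non-responders.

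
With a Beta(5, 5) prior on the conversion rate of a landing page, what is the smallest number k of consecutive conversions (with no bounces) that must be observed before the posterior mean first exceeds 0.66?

k = 5

After k conversions and 0 bounces the posterior is Beta(5+k, 5), with mean (5+k)/(5+5+k).
Set (5+k)/(10+k) > 0.66 and solve: k > (0.66·10 − 5)/(1 − 0.66) = 4.706.
The smallest integer exceeding 4.706 is 5.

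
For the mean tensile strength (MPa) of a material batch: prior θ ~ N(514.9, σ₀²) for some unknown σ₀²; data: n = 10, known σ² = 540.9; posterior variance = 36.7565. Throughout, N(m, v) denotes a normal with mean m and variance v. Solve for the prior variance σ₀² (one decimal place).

σ₀² = 114.7

Posterior precision equals prior precision plus data precision: 1/σ_n² = 1/σ₀² + n/σ².
So 1/σ₀² = 1/36.7565 − 10/540.9 = 0.027206 − 0.018488 = 0.008718.
Hence σ₀² = 1/0.008718 ≈ 114.7.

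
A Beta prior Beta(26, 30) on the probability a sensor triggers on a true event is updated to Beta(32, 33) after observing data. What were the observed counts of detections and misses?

A Beta(a, b) prior with s successes and f failures in binomial data gives a Beta(a+s, b+f) posterior.
Match parameters: s=32−26=6, f=33−30=3.

6 detections and 3 misses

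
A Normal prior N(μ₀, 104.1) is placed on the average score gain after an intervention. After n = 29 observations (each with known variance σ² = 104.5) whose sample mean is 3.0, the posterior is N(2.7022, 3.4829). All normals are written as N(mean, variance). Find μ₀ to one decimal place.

μ₀ = -5.9

The posterior mean is a precision-weighted average: μ_n = (τ₀μ₀ + τ_data·x̄)/(τ₀+τ_data), with τ₀=1/σ₀² and τ_data=n/σ².
Here τ₀ = 1/104.1 = 0.009606 and τ_data = 29/104.5 = 0.277512, so τ_n = 0.287118.
Rearranging for μ₀: μ₀ = (μ_n·τ_n − τ_data·x̄)/τ₀ = (2.7022·0.287118 − 0.277512·3.0) / 0.009606 = -0.056686/0.009606 ≈ -5.9.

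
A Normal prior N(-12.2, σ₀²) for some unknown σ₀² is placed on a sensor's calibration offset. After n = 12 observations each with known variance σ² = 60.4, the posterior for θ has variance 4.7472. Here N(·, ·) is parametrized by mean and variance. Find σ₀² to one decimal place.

σ₀² = 83.5

For the Normal–Normal model with known σ², precisions add: τ_n = τ₀ + n/σ².
So 1/σ₀² = 1/4.7472 − 12/60.4 = 0.210650 − 0.198675 = 0.011975.
Hence σ₀² = 1/0.011975 ≈ 83.5.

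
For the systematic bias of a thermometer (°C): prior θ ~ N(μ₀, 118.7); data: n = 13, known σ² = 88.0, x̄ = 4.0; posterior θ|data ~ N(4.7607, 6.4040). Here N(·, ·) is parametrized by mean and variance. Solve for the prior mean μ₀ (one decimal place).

The posterior mean is a precision-weighted average: μ_n = (τ₀μ₀ + τ_data·x̄)/(τ₀+τ_data), with τ₀=1/σ₀² and τ_data=n/σ².
Here τ₀ = 1/118.7 = 0.008425 and τ_data = 13/88.0 = 0.147727, so τ_n = 0.156152.
Rearranging for μ₀: μ₀ = (μ_n·τ_n − τ_data·x̄)/τ₀ = (4.7607·0.156152 − 0.147727·4.0) / 0.008425 = 0.152485/0.008425 ≈ 18.1.

μ₀ = 18.1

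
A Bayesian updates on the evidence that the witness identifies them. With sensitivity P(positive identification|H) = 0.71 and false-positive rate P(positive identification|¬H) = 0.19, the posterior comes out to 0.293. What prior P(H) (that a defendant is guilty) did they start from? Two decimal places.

P(H) = 0.10

In odds form, posterior odds = prior odds × likelihood ratio, so prior odds = posterior odds ÷ LR.
Posterior odds = 0.293/(1−0.293) = 0.4144. LR = 0.71/0.19 = 3.7368.
Prior odds = 0.4144/3.7368 = 0.1109, so P(H) = 0.1109/(1+0.1109) ≈ 0.10.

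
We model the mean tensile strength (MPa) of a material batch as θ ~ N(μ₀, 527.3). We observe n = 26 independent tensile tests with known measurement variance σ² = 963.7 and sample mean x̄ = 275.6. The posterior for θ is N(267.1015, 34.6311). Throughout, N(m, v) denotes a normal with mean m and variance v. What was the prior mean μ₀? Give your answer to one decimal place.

μ₀ = 146.2

With known observation variance, the Normal–Normal posterior has precision τ_n = τ₀ + n/σ² and mean μ_n = (τ₀μ₀ + (n/σ²)x̄)/τ_n.
Here τ₀ = 1/527.3 = 0.001896 and τ_data = 26/963.7 = 0.026979, so τ_n = 0.028875.
Rearranging for μ₀: μ₀ = (μ_n·τ_n − τ_data·x̄)/τ₀ = (267.1015·0.028875 − 0.026979·275.6) / 0.001896 = 0.277143/0.001896 ≈ 146.2.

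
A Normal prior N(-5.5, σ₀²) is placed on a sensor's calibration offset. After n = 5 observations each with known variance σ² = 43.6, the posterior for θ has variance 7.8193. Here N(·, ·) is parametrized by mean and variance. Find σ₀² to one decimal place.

σ₀² = 75.7

For the Normal–Normal model with known σ², precisions add: τ_n = τ₀ + n/σ².
So 1/σ₀² = 1/7.8193 − 5/43.6 = 0.127889 − 0.114679 = 0.013210.
Hence σ₀² = 1/0.013210 ≈ 75.7.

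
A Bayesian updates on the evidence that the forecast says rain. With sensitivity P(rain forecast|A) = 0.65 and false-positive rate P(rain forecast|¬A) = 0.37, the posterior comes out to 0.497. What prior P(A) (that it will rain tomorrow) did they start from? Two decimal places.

In odds form, posterior odds = prior odds × likelihood ratio, so prior odds = posterior odds ÷ LR.
Posterior odds = 0.497/(1−0.497) = 0.9881. LR = 0.65/0.37 = 1.7568.
Prior odds = 0.9881/1.7568 = 0.5624, so P(A) = 0.5624/(1+0.5624) ≈ 0.36.

P(A) = 0.36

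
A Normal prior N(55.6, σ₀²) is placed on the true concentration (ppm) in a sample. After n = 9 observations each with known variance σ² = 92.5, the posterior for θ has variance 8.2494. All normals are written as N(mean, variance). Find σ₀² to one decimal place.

σ₀² = 41.8

Posterior precision equals prior precision plus data precision: 1/σ_n² = 1/σ₀² + n/σ².
So 1/σ₀² = 1/8.2494 − 9/92.5 = 0.121221 − 0.097297 = 0.023924.
Hence σ₀² = 1/0.023924 ≈ 41.8.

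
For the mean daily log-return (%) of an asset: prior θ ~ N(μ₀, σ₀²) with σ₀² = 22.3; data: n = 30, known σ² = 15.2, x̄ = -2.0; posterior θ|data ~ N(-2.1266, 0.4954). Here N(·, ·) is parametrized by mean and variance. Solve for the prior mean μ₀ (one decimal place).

The posterior mean is a precision-weighted average: μ_n = (τ₀μ₀ + τ_data·x̄)/(τ₀+τ_data), with τ₀=1/σ₀² and τ_data=n/σ².
Here τ₀ = 1/22.3 = 0.044843 and τ_data = 30/15.2 = 1.973684, so τ_n = 2.018527.
Rearranging for μ₀: μ₀ = (μ_n·τ_n − τ_data·x̄)/τ₀ = (-2.1266·2.018527 − 1.973684·-2.0) / 0.044843 = -0.345232/0.044843 ≈ -7.7.

μ₀ = -7.7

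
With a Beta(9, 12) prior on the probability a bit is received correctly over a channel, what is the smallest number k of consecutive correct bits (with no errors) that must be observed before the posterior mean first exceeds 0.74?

After k correct bits and 0 errors the posterior is Beta(9+k, 12), with mean (9+k)/(9+12+k).
Set (9+k)/(21+k) > 0.74 and solve: k > (0.74·21 − 9)/(1 − 0.74) = 25.154.
The smallest integer exceeding 25.154 is 26, and checking k=26: (35)/(47) = 0.7447 > 0.74.

k = 26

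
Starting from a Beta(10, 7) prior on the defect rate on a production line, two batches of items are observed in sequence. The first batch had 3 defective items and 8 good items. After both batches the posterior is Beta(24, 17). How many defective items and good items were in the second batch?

Sequential conjugate updates are equivalent to a single update on the pooled data, so total successes = posterior α − prior α and total failures = posterior β − prior β.
Total across both batches: 24−10=14 defective items, 17−7=10 good items.
Subtract the first batch: 14−3=11 defective items and 10−8=2 good items.

11 defective items and 2 good items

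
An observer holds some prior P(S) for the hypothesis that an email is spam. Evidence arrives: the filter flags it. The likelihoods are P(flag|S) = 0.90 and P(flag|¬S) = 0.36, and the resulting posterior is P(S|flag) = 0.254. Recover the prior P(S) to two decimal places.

Bayes' rule in odds form gives O(S|E) = O(S)·[P(E|S)/P(E|¬S)], hence O(S) = O(S|E)/LR.
Posterior odds = 0.254/(1−0.254) = 0.3405. LR = 0.90/0.36 = 2.5000.
Prior odds = 0.3405/2.5000 = 0.1362, so P(S) = 0.1362/(1+0.1362) ≈ 0.12.

P(S) = 0.12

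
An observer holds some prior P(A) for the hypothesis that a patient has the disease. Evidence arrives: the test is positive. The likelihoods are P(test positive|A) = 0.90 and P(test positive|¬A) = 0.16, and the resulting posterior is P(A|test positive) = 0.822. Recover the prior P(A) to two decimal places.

In odds form, posterior odds = prior odds × likelihood ratio, so prior odds = posterior odds ÷ LR.
Posterior odds = 0.822/(1−0.822) = 4.6180. LR = 0.90/0.16 = 5.6250.
Prior odds = 4.6180/5.6250 = 0.8210, so P(A) = 0.8210/(1+0.8210) ≈ 0.45.

P(A) = 0.45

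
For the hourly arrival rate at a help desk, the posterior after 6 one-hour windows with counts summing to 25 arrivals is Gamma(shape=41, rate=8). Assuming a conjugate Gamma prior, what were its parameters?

Gamma(shape=16, rate=2)

A Gamma(α, β) prior (rate parametrization) on a Poisson rate with n observations summing to S gives posterior Gamma(α+S, β+n).
So α = 41 − 25 = 16 and β = 8 − 6 = 2.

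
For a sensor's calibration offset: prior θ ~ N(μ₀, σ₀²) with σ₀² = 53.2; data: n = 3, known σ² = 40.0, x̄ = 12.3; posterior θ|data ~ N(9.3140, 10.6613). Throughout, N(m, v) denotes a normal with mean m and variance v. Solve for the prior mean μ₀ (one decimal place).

The posterior mean is a precision-weighted average: μ_n = (τ₀μ₀ + τ_data·x̄)/(τ₀+τ_data), with τ₀=1/σ₀² and τ_data=n/σ².
Here τ₀ = 1/53.2 = 0.018797 and τ_data = 3/40.0 = 0.075000, so τ_n = 0.093797.
Rearranging for μ₀: μ₀ = (μ_n·τ_n − τ_data·x̄)/τ₀ = (9.3140·0.093797 − 0.075000·12.3) / 0.018797 = -0.048875/0.018797 ≈ -2.6.

μ₀ = -2.6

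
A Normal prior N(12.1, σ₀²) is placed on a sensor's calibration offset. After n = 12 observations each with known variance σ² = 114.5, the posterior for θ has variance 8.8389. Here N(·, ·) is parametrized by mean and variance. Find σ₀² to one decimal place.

For the Normal–Normal model with known σ², precisions add: τ_n = τ₀ + n/σ².
So 1/σ₀² = 1/8.8389 − 12/114.5 = 0.113136 − 0.104803 = 0.008333.
Hence σ₀² = 1/0.008333 ≈ 120.0.

σ₀² = 120.0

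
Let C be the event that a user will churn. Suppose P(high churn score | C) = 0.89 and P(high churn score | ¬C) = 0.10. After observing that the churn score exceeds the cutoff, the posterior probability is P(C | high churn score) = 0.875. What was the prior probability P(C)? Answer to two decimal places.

P(C) = 0.44

Bayes' rule in odds form gives O(C|E) = O(C)·[P(E|C)/P(E|¬C)], hence O(C) = O(C|E)/LR.
Posterior odds = 0.875/(1−0.875) = 7.0000. LR = 0.89/0.10 = 8.9000.
Prior odds = 7.0000/8.9000 = 0.7865, so P(C) = 0.7865/(1+0.7865) ≈ 0.44.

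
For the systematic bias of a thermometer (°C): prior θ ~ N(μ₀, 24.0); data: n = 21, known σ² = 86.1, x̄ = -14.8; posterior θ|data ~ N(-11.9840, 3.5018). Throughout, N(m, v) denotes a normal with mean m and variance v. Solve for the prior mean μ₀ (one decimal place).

μ₀ = 4.5

The posterior mean is a precision-weighted average: μ_n = (τ₀μ₀ + τ_data·x̄)/(τ₀+τ_data), with τ₀=1/σ₀² and τ_data=n/σ².
Here τ₀ = 1/24.0 = 0.041667 and τ_data = 21/86.1 = 0.243902, so τ_n = 0.285569.
Rearranging for μ₀: μ₀ = (μ_n·τ_n − τ_data·x̄)/τ₀ = (-11.9840·0.285569 − 0.243902·-14.8) / 0.041667 = 0.187491/0.041667 ≈ 4.5.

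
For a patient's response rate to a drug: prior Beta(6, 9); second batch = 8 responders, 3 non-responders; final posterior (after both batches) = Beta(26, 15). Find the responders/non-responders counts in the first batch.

Sequential conjugate updates are equivalent to a single update on the pooled data, so total successes = posterior α − prior α and total failures = posterior β − prior β.
Total across both batches: 26−6=20 responders, 15−9=6 non-responders.
Subtract the second batch: 20−8=12 responders and 6−3=3 non-responders.

12 responders and 3 non-responders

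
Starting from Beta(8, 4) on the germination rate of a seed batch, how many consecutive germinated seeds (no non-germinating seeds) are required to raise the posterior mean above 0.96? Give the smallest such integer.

k = 89

After k germinated seeds and 0 non-germinating seeds the posterior is Beta(8+k, 4), with mean (8+k)/(8+4+k).
Set (8+k)/(12+k) > 0.96 and solve: k > (0.96·12 − 8)/(1 − 0.96) = 88.000.
The smallest integer exceeding 88.000 is 89.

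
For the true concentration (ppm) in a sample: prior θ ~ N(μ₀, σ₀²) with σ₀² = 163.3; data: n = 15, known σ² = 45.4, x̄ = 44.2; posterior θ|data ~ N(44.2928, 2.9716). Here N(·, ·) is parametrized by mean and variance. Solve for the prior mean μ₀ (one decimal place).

With known observation variance, the Normal–Normal posterior has precision τ_n = τ₀ + n/σ² and mean μ_n = (τ₀μ₀ + (n/σ²)x̄)/τ_n.
Here τ₀ = 1/163.3 = 0.006124 and τ_data = 15/45.4 = 0.330396, so τ_n = 0.336520.
Rearranging for μ₀: μ₀ = (μ_n·τ_n − τ_data·x̄)/τ₀ = (44.2928·0.336520 − 0.330396·44.2) / 0.006124 = 0.301910/0.006124 ≈ 49.3.

μ₀ = 49.3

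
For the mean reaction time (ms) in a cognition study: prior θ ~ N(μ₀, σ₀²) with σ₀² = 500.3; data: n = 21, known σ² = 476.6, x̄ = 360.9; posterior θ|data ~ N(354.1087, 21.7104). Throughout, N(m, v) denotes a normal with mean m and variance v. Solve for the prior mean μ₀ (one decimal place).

The posterior mean is a precision-weighted average: μ_n = (τ₀μ₀ + τ_data·x̄)/(τ₀+τ_data), with τ₀=1/σ₀² and τ_data=n/σ².
Here τ₀ = 1/500.3 = 0.001999 and τ_data = 21/476.6 = 0.044062, so τ_n = 0.046061.
Rearranging for μ₀: μ₀ = (μ_n·τ_n − τ_data·x̄)/τ₀ = (354.1087·0.046061 − 0.044062·360.9) / 0.001999 = 0.408625/0.001999 ≈ 204.4.

μ₀ = 204.4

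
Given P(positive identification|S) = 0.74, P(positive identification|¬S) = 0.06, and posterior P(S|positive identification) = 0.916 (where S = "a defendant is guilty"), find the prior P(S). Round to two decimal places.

Bayes' rule in odds form gives O(S|E) = O(S)·[P(E|S)/P(E|¬S)], hence O(S) = O(S|E)/LR.
Posterior odds = 0.916/(1−0.916) = 10.9048. LR = 0.74/0.06 = 12.3333.
Prior odds = 10.9048/12.3333 = 0.8842, so P(S) = 0.8842/(1+0.8842) ≈ 0.47.

P(S) = 0.47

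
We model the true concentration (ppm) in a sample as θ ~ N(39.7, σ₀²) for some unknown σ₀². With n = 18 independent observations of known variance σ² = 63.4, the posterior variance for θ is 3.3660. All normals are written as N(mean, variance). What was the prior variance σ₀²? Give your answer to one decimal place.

Posterior precision equals prior precision plus data precision: 1/σ_n² = 1/σ₀² + n/σ².
So 1/σ₀² = 1/3.3660 − 18/63.4 = 0.297089 − 0.283912 = 0.013177.
Hence σ₀² = 1/0.013177 ≈ 75.9.

σ₀² = 75.9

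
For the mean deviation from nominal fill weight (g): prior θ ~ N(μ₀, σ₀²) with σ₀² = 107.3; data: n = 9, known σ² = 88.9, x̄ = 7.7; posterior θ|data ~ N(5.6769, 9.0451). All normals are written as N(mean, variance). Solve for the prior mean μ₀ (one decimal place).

μ₀ = -16.3

With known observation variance, the Normal–Normal posterior has precision τ_n = τ₀ + n/σ² and mean μ_n = (τ₀μ₀ + (n/σ²)x̄)/τ_n.
Here τ₀ = 1/107.3 = 0.009320 and τ_data = 9/88.9 = 0.101237, so τ_n = 0.110557.
Rearranging for μ₀: μ₀ = (μ_n·τ_n − τ_data·x̄)/τ₀ = (5.6769·0.110557 − 0.101237·7.7) / 0.009320 = -0.151904/0.009320 ≈ -16.3.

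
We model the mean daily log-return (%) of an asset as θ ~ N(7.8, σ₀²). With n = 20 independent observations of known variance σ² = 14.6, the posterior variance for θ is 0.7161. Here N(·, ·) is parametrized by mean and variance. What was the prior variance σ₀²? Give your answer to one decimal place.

σ₀² = 37.6

Posterior precision equals prior precision plus data precision: 1/σ_n² = 1/σ₀² + n/σ².
So 1/σ₀² = 1/0.7161 − 20/14.6 = 1.396453 − 1.369863 = 0.026590.
Hence σ₀² = 1/0.026590 ≈ 37.6.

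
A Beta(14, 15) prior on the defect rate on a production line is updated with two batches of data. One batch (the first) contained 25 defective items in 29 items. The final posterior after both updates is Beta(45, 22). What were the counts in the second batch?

6 defective items and 3 good items

Because Beta–binomial updating is additive in the counts, the combined data contributed (α_post−α_prior, β_post−β_prior) successes and failures.
Total across both batches: 45−14=31 defective items, 22−15=7 good items.
Subtract the first batch: 31−25=6 defective items and 7−4=3 good items.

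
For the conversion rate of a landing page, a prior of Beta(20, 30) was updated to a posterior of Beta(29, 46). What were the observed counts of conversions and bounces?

9 conversions and 16 bounces

A Beta(a, b) prior with s successes and f failures in binomial data gives a Beta(a+s, b+f) posterior.
Match parameters: s=29−20=9, f=46−30=16.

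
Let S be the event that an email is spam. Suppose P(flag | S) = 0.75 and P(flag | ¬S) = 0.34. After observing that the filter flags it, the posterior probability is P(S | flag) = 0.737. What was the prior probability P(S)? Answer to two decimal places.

Bayes' rule in odds form gives O(S|E) = O(S)·[P(E|S)/P(E|¬S)], hence O(S) = O(S|E)/LR.
Posterior odds = 0.737/(1−0.737) = 2.8023. LR = 0.75/0.34 = 2.2059.
Prior odds = 2.8023/2.2059 = 1.2704, so P(S) = 1.2704/(1+1.2704) ≈ 0.56.

P(S) = 0.56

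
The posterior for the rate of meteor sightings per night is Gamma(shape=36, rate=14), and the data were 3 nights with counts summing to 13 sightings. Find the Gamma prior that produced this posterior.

Gamma–Poisson conjugacy: posterior shape = α + Σxᵢ, posterior rate = β + n.
So α = 36 − 13 = 23 and β = 14 − 3 = 11.

Gamma(shape=23, rate=11)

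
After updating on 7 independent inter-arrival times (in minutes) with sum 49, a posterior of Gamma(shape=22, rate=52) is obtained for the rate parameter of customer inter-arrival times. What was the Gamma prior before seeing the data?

Gamma(shape=15, rate=3)

Gamma–exponential conjugacy: posterior shape = α + n, posterior rate = β + Σtᵢ.
So α = 22 − 7 = 15 and β = 52 − 49 = 3.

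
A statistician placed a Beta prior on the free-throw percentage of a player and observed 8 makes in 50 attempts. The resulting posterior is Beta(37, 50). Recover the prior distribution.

Under Beta–binomial conjugacy the posterior parameters are (α+s, β+f).
Subtract the data counts: 37−8=29, 50−42=8.

Beta(29, 8)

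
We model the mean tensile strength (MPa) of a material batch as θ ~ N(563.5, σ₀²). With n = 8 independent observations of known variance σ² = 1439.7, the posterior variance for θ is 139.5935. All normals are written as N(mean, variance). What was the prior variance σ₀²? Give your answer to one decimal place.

σ₀² = 622.3

For the Normal–Normal model with known σ², precisions add: τ_n = τ₀ + n/σ².
So 1/σ₀² = 1/139.5935 − 8/1439.7 = 0.007164 − 0.005557 = 0.001607.
Hence σ₀² = 1/0.001607 ≈ 622.3.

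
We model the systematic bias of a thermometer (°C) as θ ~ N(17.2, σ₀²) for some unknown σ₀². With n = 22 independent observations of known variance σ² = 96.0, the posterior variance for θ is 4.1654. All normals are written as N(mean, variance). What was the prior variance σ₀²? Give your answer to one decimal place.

σ₀² = 91.7

Posterior precision equals prior precision plus data precision: 1/σ_n² = 1/σ₀² + n/σ².
So 1/σ₀² = 1/4.1654 − 22/96.0 = 0.240073 − 0.229167 = 0.010906.
Hence σ₀² = 1/0.010906 ≈ 91.7.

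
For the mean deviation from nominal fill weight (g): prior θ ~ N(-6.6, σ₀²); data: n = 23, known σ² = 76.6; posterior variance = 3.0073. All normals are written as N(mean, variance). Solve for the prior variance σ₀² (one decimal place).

For the Normal–Normal model with known σ², precisions add: τ_n = τ₀ + n/σ².
So 1/σ₀² = 1/3.0073 − 23/76.6 = 0.332524 − 0.300261 = 0.032263.
Hence σ₀² = 1/0.032263 ≈ 31.0.

σ₀² = 31.0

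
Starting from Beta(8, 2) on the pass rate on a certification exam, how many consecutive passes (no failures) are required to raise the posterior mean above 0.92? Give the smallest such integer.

k = 16

After k passes and 0 failures the posterior is Beta(8+k, 2), with mean (8+k)/(8+2+k).
Set (8+k)/(10+k) > 0.92 and solve: k > (0.92·10 − 8)/(1 − 0.92) = 15.000.
The smallest integer exceeding 15.000 is 16, and checking k=16: (24)/(26) = 0.9231 > 0.92.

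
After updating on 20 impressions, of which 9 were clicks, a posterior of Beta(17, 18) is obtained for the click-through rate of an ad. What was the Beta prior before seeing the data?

Beta(8, 7)

Under Beta–binomial conjugacy the posterior parameters are (a+s, b+f).
Subtract the data counts: 17−9=8, 18−11=7.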